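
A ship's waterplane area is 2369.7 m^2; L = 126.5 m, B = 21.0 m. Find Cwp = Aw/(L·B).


Formula: Cwp = Aw / (L * B)
Step 1 — L * B = 126.5 * 21.0 = 2656.5 m^2
Step 2 — Cwp = 2369.7 / 2656.5 ≈ 0.89204 (5 s.f.)

0.89204


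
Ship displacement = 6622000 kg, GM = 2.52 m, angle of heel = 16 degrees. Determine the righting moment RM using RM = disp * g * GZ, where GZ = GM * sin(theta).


Formula: GZ = GM * sin(theta); RM = disp * g * GZ
Step 1 — GZ = 2.52 * sin(16°) = 2.52 * 0.275637 = 0.694605 m
Step 2 — RM = 6622000 * 9.81 * 0.694605 ≈ 45123000 N·m (5 s.f.)

45123000 N·m


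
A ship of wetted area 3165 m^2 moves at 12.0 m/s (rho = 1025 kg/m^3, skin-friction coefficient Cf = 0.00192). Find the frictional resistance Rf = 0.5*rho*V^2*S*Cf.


Formula: Rf = 0.5 * rho * V^2 * S * Cf
Step 1 — V^2 = 12.0^2 = 144.0
Step 2 — 0.5 * rho * V^2 = 0.5 * 1025 * 144.0 = 73800.0
Step 3 — Rf = 73800.0 * 3165 * 0.00192 ≈ 448470 N (5 s.f.)

448470 N


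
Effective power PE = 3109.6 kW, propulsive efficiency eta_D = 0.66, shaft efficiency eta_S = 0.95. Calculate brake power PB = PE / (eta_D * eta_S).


Formula: PB = PE / (eta_D * eta_S)
Step 1 — combined efficiency = eta_D * eta_S = 0.66 * 0.95 = 0.627
Step 2 — PB = 3109.6 / 0.627 ≈ 4959.5 kW (5 s.f.)

4959.5 kW


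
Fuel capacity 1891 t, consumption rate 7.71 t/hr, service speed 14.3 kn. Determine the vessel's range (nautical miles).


Formula: endurance = fuel / rate; range = endurance * speed
Step 1 — endurance = 1891 / 7.71 = 245.2659 hours
Step 2 — range = 245.2659 * 14.3 ≈ 3507.3 nautical miles (5 s.f.)

3507.3 NM


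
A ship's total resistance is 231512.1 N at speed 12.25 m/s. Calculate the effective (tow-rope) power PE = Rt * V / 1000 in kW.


Formula: PE = Rt * V / 1000 (kW)
Step 1 — PE (W) = 231512.1 * 12.25 = 2836023.225 W
Step 2 — PE (kW) = 2836023.225 / 1000 ≈ 2836.0 kW (5 s.f.)

2836.0 kW


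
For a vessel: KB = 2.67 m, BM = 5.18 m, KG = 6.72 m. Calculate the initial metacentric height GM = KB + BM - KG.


Formula: GM = KB + BM - KG
Step 1 — KM = KB + BM = 2.67 + 5.18 = 7.85 m
Step 2 — GM = KM - KG = 7.85 - 6.72 = 1.13 m

1.13 m


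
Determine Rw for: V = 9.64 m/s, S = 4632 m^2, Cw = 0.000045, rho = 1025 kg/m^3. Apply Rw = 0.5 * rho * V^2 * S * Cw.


Formula: Rw = 0.5 * rho * V^2 * S * Cw
Step 1 — V^2 = 9.64^2 = 92.9296
Step 2 — 0.5 * rho * V^2 = 0.5 * 1025 * 92.9296 = 47626.42
Step 3 — Rw = 47626.42 * 4632 * 0.000045 ≈ 9927.3 N (5 s.f.)

9927.3 N


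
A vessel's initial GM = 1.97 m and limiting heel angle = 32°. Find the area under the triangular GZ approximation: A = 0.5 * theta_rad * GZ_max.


Formula: GZ_max = GM * sin(theta); Area = 0.5 * theta_rad * GZ_max
Step 1 — GZ_max = 1.97 * sin(32°) = 1.97 * 0.529919 = 1.04394 m
Step 2 — theta_rad = 32 * pi/180 = 0.558505 rad
Step 3 — Area = 0.5 * 0.558505 * 1.04394 ≈ 0.29152 m·rad (5 s.f.)

0.29152 m·rad


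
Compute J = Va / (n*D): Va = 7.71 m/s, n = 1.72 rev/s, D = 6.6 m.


Formula: J = Va / (n * D)
Step 1 — n * D = 1.72 * 6.6 = 11.352
Step 2 — J = 7.71 / 11.352 ≈ 0.67918 (5 s.f.)

0.67918


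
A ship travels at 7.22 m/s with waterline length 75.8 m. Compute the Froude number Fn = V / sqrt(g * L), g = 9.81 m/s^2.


Formula: Fn = V / sqrt(g * L)
Step 1 — g * L = 9.81 * 75.8 = 743.598
Step 2 — sqrt(g * L) = sqrt(743.598) = 27.268993
Step 3 — Fn = 7.22 / 27.268993 ≈ 0.26477 (5 s.f.)

0.26477


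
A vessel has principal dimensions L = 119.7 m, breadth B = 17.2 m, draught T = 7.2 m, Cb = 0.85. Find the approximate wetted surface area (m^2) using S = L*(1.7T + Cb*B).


Formula: S = 1.7*L*T + V/T with V = Cb*L*B*T, i.e. S = L * (1.7*T + Cb*B)
Step 1 — 1.7*T = 1.7 * 7.2 = 12.24 m
Step 2 — Cb*B = 0.85 * 17.2 = 14.62 m
Step 3 — 1.7*T + Cb*B = 12.24 + 14.62 = 26.86 m
Step 4 — S = 119.7 * 26.86 ≈ 3215.1 m^2 (5 s.f.)

3215.1 m^2


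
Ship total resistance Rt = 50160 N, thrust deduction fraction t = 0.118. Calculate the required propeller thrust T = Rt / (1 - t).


Formula: T = Rt / (1 - t)
Step 1 — (1 - t) = 1 - 0.118 = 0.882
Step 2 — T = 50160 / 0.882 ≈ 56871 N (5 s.f.)

56871 N


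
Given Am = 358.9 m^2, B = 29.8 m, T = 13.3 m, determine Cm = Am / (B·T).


Formula: Cm = Am / (B * T)
Step 1 — B * T = 29.8 * 13.3 = 396.34 m^2
Step 2 — Cm = 358.9 / 396.34 ≈ 0.90554 (5 s.f.)

0.90554


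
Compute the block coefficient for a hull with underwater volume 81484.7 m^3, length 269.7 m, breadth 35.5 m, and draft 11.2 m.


Formula: Cb = V / (L * B * T)
Step 1 — L * B * T = 269.7 * 35.5 * 11.2 = 107232.72 m^3
Step 2 — Cb = 81484.7 / 107232.72 ≈ 0.75989 (5 s.f.)

0.75989


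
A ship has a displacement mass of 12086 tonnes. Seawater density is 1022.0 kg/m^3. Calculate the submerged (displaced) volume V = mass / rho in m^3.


Formula: V = mass / rho
Step 1 — convert tonnes to kg: 12086 t * 1000 = 12086000 kg
Step 2 — V = 12086000 / 1022.0 ≈ 11826 m^3 (5 s.f.)

11826 m^3


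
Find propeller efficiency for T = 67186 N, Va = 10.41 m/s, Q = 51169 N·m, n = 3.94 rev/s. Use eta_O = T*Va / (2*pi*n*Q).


Formula: eta = T * Va / (2 * pi * n * Q)
Step 1 — numerator = T * Va = 67186 * 10.41 = 699406.26
Step 2 — 2 * pi * n = 2 * pi * 3.94 = 24.75575
Step 3 — denominator = 24.75575 * 51169 = 1266726.97
Step 4 — eta = 699406.26 / 1266726.97 ≈ 0.55214 (5 s.f.)

0.55214


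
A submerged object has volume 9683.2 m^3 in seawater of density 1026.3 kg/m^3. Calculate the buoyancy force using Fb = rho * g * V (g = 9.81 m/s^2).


Formula: Fb = rho * g * V
Substituting: Fb = 1026.3 * 9.81 * 9683.2
Intermediate: 1026.3 * 9.81 = 10068.003
Result: Fb = 10068.003 * 9683.2 ≈ 97490000 N (5 s.f.)

97490000 N


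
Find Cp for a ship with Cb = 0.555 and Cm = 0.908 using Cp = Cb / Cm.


Formula: Cp = Cb / Cm
Substituting: Cp = 0.555 / 0.908
Result: Cp ≈ 0.61123 (5 s.f.)

0.61123


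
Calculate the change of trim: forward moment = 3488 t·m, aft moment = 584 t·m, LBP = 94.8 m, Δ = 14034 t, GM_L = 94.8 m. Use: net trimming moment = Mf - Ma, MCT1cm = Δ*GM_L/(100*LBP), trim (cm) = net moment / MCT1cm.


Formula: net trimming moment = Mf - Ma; MCT1cm = Δ*GM_L/(100*LBP); trim = net moment / MCT1cm
Step 1 — net trimming moment = 3488 - 584 = 2904 t·m
Step 2 — MCT1cm = 14034 * 94.8 / (100 * 94.8) = 140.34 t·m/cm
Step 3 — trim = 2904 / 140.34 ≈ 20.693 cm (5 s.f.)

20.693 cm


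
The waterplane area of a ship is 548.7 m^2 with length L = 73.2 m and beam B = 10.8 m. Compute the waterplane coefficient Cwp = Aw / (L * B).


Formula: Cwp = Aw / (L * B)
Step 1 — L * B = 73.2 * 10.8 = 790.56 m^2
Step 2 — Cwp = 548.7 / 790.56 ≈ 0.69406 (5 s.f.)

0.69406


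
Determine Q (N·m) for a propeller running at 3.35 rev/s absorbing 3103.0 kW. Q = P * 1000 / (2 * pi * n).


Formula: Q = P_W / (2 * pi * n)
Step 1 — P_W = 3103.0 kW * 1000 = 3103000.0 W
Step 2 — 2 * pi * n = 2 * pi * 3.35 = 21.048671
Step 3 — Q = 3103000.0 / 21.048671 ≈ 147420 N·m (5 s.f.)

147420 N·m


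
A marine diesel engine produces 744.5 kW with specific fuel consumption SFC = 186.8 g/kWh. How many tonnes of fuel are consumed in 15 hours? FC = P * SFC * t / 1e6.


Formula: FC (tonnes) = P * SFC * t / 1,000,000
Step 1 — P * SFC * t = 744.5 * 186.8 * 15 = 2086089.0 g
Step 2 — FC (tonnes) = 2086089.0 / 1,000,000 ≈ 2.0861 tonnes (5 s.f.)

2.0861 tonnes


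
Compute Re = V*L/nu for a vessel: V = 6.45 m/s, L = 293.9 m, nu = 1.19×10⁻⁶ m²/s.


Formula: Re = V * L / nu
Step 1 — V * L = 6.45 * 293.9 = 1895.655 m^2/s
Step 2 — Re = 1895.655 / 1.19e-6 = 1.59e+09

1.59e+09


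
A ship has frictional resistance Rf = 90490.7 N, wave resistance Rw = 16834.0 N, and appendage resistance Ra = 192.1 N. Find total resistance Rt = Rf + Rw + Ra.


Formula: Rt = Rf + Rw + Ra
Substituting: Rt = 90490.7 + 16834.0 + 192.1
Result: Rt = 107516.8 N

107516.8 N


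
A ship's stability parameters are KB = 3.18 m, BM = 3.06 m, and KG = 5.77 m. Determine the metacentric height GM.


Formula: GM = KB + BM - KG
Step 1 — KM = KB + BM = 3.18 + 3.06 = 6.24 m
Step 2 — GM = KM - KG = 6.24 - 5.77 = 0.47 m

0.47 m


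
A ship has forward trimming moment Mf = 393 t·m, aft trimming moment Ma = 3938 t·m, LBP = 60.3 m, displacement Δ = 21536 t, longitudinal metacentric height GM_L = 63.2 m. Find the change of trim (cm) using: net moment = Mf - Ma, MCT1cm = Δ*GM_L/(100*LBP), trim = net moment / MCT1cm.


Formula: net trimming moment = Mf - Ma; MCT1cm = Δ*GM_L/(100*LBP); trim = net moment / MCT1cm
Step 1 — net trimming moment = 393 - 3938 = -3545 t·m
Step 2 — MCT1cm = 21536 * 63.2 / (100 * 60.3) = 225.7173 t·m/cm
Step 3 — trim = -3545 / 225.7173 ≈ -15.705 cm (5 s.f.)

-15.705 cm


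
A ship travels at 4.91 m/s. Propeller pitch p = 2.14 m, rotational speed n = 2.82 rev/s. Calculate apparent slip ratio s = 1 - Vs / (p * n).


Formula: s = 1 - Vs / (p * n)
Step 1 — p * n = 2.14 * 2.82 = 6.0348
Step 2 — Vs / (p*n) = 4.91 / 6.0348 = 0.813614 (6 d.p.)
Step 3 — s = 1 - 0.813614 = 0.186386

0.186386


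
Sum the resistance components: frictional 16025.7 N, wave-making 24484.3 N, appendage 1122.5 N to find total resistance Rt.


Formula: Rt = Rf + Rw + Ra
Substituting: Rt = 16025.7 + 24484.3 + 1122.5
Result: Rt = 41632.5 N

41632.5 N


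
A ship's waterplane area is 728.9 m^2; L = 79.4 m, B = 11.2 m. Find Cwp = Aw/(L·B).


Formula: Cwp = Aw / (L * B)
Step 1 — L * B = 79.4 * 11.2 = 889.28 m^2
Step 2 — Cwp = 728.9 / 889.28 ≈ 0.81965 (5 s.f.)

0.81965


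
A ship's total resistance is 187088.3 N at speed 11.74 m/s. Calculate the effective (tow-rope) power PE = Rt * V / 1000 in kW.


Formula: PE = Rt * V / 1000 (kW)
Step 1 — PE (W) = 187088.3 * 11.74 = 2196416.642 W
Step 2 — PE (kW) = 2196416.642 / 1000 ≈ 2196.4 kW (5 s.f.)

2196.4 kW


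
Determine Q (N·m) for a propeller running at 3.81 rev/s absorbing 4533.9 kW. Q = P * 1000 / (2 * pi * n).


Formula: Q = P_W / (2 * pi * n)
Step 1 — P_W = 4533.9 kW * 1000 = 4533900.0 W
Step 2 — 2 * pi * n = 2 * pi * 3.81 = 23.938936
Step 3 — Q = 4533900.0 / 23.938936 ≈ 189390 N·m (5 s.f.)

189390 N·m


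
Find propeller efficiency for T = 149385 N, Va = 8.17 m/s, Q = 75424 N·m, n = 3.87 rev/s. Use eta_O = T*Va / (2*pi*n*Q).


Formula: eta = T * Va / (2 * pi * n * Q)
Step 1 — numerator = T * Va = 149385 * 8.17 = 1220475.45
Step 2 — 2 * pi * n = 2 * pi * 3.87 = 24.315927
Step 3 — denominator = 24.315927 * 75424 = 1834004.48
Step 4 — eta = 1220475.45 / 1834004.48 ≈ 0.66547 (5 s.f.)

0.66547


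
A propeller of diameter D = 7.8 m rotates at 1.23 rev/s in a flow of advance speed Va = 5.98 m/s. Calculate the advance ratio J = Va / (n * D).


Formula: J = Va / (n * D)
Step 1 — n * D = 1.23 * 7.8 = 9.594
Step 2 — J = 5.98 / 9.594 ≈ 0.62331 (5 s.f.)

0.62331


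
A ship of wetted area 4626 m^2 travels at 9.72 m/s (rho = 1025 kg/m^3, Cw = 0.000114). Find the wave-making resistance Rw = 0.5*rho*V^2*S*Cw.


Formula: Rw = 0.5 * rho * V^2 * S * Cw
Step 1 — V^2 = 9.72^2 = 94.4784
Step 2 — 0.5 * rho * V^2 = 0.5 * 1025 * 94.4784 = 48420.18
Step 3 — Rw = 48420.18 * 4626 * 0.000114 ≈ 25535 N (5 s.f.)

25535 N


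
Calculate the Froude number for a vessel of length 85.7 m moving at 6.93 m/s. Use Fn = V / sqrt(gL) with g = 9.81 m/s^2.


Formula: Fn = V / sqrt(g * L)
Step 1 — g * L = 9.81 * 85.7 = 840.717
Step 2 — sqrt(g * L) = sqrt(840.717) = 28.99512
Step 3 — Fn = 6.93 / 28.99512 ≈ 0.23901 (5 s.f.)

0.23901


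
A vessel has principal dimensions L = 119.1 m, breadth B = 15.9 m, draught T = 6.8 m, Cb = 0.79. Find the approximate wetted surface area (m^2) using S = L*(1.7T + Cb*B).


Formula: S = 1.7*L*T + V/T with V = Cb*L*B*T, i.e. S = L * (1.7*T + Cb*B)
Step 1 — 1.7*T = 1.7 * 6.8 = 11.56 m
Step 2 — Cb*B = 0.79 * 15.9 = 12.561 m
Step 3 — 1.7*T + Cb*B = 11.56 + 12.561 = 24.121 m
Step 4 — S = 119.1 * 24.121 ≈ 2872.8 m^2 (5 s.f.)

2872.8 m^2


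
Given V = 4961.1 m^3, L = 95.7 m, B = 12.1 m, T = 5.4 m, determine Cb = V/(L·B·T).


Formula: Cb = V / (L * B * T)
Step 1 — L * B * T = 95.7 * 12.1 * 5.4 = 6253.038 m^3
Step 2 — Cb = 4961.1 / 6253.038 ≈ 0.79339 (5 s.f.)

0.79339


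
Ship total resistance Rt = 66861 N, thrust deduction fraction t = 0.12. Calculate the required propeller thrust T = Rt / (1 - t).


Formula: T = Rt / (1 - t)
Step 1 — (1 - t) = 1 - 0.12 = 0.88
Step 2 — T = 66861 / 0.88 ≈ 75978 N (5 s.f.)

75978 N


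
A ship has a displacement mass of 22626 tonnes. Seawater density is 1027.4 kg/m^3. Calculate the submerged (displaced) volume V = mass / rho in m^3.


Formula: V = mass / rho
Step 1 — convert tonnes to kg: 22626 t * 1000 = 22626000 kg
Step 2 — V = 22626000 / 1027.4 ≈ 22023 m^3 (5 s.f.)

22023 m^3


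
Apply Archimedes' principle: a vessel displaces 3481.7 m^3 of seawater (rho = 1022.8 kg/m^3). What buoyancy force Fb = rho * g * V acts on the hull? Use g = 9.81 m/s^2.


Formula: Fb = rho * g * V
Substituting: Fb = 1022.8 * 9.81 * 3481.7
Intermediate: 1022.8 * 9.81 = 10033.668
Result: Fb = 10033.668 * 3481.7 ≈ 34934000 N (5 s.f.)

34934000 N


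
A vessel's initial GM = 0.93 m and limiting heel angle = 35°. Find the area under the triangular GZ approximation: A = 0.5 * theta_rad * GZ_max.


Formula: GZ_max = GM * sin(theta); Area = 0.5 * theta_rad * GZ_max
Step 1 — GZ_max = 0.93 * sin(35°) = 0.93 * 0.573576 = 0.533426 m
Step 2 — theta_rad = 35 * pi/180 = 0.610865 rad
Step 3 — Area = 0.5 * 0.610865 * 0.533426 ≈ 0.16293 m·rad (5 s.f.)

0.16293 m·rad


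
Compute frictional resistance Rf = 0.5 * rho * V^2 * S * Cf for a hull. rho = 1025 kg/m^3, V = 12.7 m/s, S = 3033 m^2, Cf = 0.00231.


Formula: Rf = 0.5 * rho * V^2 * S * Cf
Step 1 — V^2 = 12.7^2 = 161.29
Step 2 — 0.5 * rho * V^2 = 0.5 * 1025 * 161.29 = 82661.125
Step 3 — Rf = 82661.125 * 3033 * 0.00231 ≈ 579140 N (5 s.f.)

579140 N


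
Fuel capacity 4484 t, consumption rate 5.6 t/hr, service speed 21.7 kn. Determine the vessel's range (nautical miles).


Formula: endurance = fuel / rate; range = endurance * speed
Step 1 — endurance = 4484 / 5.6 = 800.7143 hours
Step 2 — range = 800.7143 * 21.7 ≈ 17376 nautical miles (5 s.f.)

17376 NM


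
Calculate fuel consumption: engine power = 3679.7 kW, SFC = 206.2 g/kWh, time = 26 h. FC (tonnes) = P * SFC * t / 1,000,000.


Formula: FC (tonnes) = P * SFC * t / 1,000,000
Step 1 — P * SFC * t = 3679.7 * 206.2 * 26 = 19727607.64 g
Step 2 — FC (tonnes) = 19727607.64 / 1,000,000 ≈ 19.728 tonnes (5 s.f.)

19.728 tonnes


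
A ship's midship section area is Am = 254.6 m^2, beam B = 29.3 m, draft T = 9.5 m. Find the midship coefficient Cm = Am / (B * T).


Formula: Cm = Am / (B * T)
Step 1 — B * T = 29.3 * 9.5 = 278.35 m^2
Step 2 — Cm = 254.6 / 278.35 ≈ 0.91468 (5 s.f.)

0.91468


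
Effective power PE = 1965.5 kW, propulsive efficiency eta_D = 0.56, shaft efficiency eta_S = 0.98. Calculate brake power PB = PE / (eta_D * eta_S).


Formula: PB = PE / (eta_D * eta_S)
Step 1 — combined efficiency = eta_D * eta_S = 0.56 * 0.98 = 0.5488
Step 2 — PB = 1965.5 / 0.5488 ≈ 3581.5 kW (5 s.f.)

3581.5 kW


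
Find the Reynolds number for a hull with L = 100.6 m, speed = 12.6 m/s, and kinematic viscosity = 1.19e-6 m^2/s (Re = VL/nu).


Formula: Re = V * L / nu
Step 1 — V * L = 12.6 * 100.6 = 1267.56 m^2/s
Step 2 — Re = 1267.56 / 1.19e-6 = 1.07e+09

1.07e+09


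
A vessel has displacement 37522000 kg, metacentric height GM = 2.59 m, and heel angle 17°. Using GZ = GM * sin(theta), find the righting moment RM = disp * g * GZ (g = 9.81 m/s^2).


Formula: GZ = GM * sin(theta); RM = disp * g * GZ
Step 1 — GZ = 2.59 * sin(17°) = 2.59 * 0.292372 = 0.757243 m
Step 2 — RM = 37522000 * 9.81 * 0.757243 ≈ 278730000 N·m (5 s.f.)

278730000 N·m


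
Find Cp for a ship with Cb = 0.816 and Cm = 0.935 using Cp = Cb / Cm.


Formula: Cp = Cb / Cm
Substituting: Cp = 0.816 / 0.935
Result: Cp ≈ 0.87273 (5 s.f.)

0.87273


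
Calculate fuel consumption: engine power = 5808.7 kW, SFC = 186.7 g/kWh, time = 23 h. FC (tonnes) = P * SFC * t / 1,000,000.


Formula: FC (tonnes) = P * SFC * t / 1,000,000
Step 1 — P * SFC * t = 5808.7 * 186.7 * 23 = 24943138.67 g
Step 2 — FC (tonnes) = 24943138.67 / 1,000,000 ≈ 24.943 tonnes (5 s.f.)

24.943 tonnes


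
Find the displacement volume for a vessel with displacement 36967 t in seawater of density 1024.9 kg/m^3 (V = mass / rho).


Formula: V = mass / rho
Step 1 — convert tonnes to kg: 36967 t * 1000 = 36967000 kg
Step 2 — V = 36967000 / 1024.9 ≈ 36069 m^3 (5 s.f.)

36069 m^3


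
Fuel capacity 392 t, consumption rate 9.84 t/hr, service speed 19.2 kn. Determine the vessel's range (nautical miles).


Formula: endurance = fuel / rate; range = endurance * speed
Step 1 — endurance = 392 / 9.84 = 39.8374 hours
Step 2 — range = 39.8374 * 19.2 ≈ 764.88 nautical miles (5 s.f.)

764.88 NM


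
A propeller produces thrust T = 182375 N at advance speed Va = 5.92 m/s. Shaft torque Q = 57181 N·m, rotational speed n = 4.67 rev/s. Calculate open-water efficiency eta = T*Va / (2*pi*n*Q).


Formula: eta = T * Va / (2 * pi * n * Q)
Step 1 — numerator = T * Va = 182375 * 5.92 = 1079660.0
Step 2 — 2 * pi * n = 2 * pi * 4.67 = 29.342475
Step 3 — denominator = 29.342475 * 57181 = 1677832.06
Step 4 — eta = 1079660.0 / 1677832.06 ≈ 0.64349 (5 s.f.)

0.64349


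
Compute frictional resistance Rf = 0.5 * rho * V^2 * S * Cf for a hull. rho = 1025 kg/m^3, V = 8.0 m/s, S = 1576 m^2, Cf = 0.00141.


Formula: Rf = 0.5 * rho * V^2 * S * Cf
Step 1 — V^2 = 8.0^2 = 64.0
Step 2 — 0.5 * rho * V^2 = 0.5 * 1025 * 64.0 = 32800.0
Step 3 — Rf = 32800.0 * 1576 * 0.00141 ≈ 72887 N (5 s.f.)

72887 N


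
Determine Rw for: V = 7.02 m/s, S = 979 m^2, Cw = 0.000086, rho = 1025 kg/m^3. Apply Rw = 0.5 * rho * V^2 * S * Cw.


Formula: Rw = 0.5 * rho * V^2 * S * Cw
Step 1 — V^2 = 7.02^2 = 49.2804
Step 2 — 0.5 * rho * V^2 = 0.5 * 1025 * 49.2804 = 25256.205
Step 3 — Rw = 25256.205 * 979 * 0.000086 ≈ 2126.4 N (5 s.f.)

2126.4 N


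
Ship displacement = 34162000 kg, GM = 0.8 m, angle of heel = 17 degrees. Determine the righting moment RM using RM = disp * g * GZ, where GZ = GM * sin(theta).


Formula: GZ = GM * sin(theta); RM = disp * g * GZ
Step 1 — GZ = 0.8 * sin(17°) = 0.8 * 0.292372 = 0.233898 m
Step 2 — RM = 34162000 * 9.81 * 0.233898 ≈ 78386000 N·m (5 s.f.)

78386000 N·m


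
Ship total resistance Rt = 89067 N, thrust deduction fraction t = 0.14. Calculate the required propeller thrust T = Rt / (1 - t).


Formula: T = Rt / (1 - t)
Step 1 — (1 - t) = 1 - 0.14 = 0.86
Step 2 — T = 89067 / 0.86 ≈ 103570 N (5 s.f.)

103570 N


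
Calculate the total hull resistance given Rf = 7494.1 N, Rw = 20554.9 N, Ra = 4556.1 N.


Formula: Rt = Rf + Rw + Ra
Substituting: Rt = 7494.1 + 20554.9 + 4556.1
Result: Rt = 32605.1 N

32605.1 N


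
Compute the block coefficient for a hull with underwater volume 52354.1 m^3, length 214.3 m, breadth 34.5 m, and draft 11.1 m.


Formula: Cb = V / (L * B * T)
Step 1 — L * B * T = 214.3 * 34.5 * 11.1 = 82066.185 m^3
Step 2 — Cb = 52354.1 / 82066.185 ≈ 0.63795 (5 s.f.)

0.63795


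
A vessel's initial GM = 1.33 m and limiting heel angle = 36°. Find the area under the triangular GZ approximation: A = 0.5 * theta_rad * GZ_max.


Formula: GZ_max = GM * sin(theta); Area = 0.5 * theta_rad * GZ_max
Step 1 — GZ_max = 1.33 * sin(36°) = 1.33 * 0.587785 = 0.781754 m
Step 2 — theta_rad = 36 * pi/180 = 0.628319 rad
Step 3 — Area = 0.5 * 0.628319 * 0.781754 ≈ 0.24560 m·rad (5 s.f.)

0.24560 m·rad


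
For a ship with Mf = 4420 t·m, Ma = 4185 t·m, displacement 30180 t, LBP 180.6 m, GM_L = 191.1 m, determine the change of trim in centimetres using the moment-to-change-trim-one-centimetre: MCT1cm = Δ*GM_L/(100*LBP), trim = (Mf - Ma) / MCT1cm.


Formula: net trimming moment = Mf - Ma; MCT1cm = Δ*GM_L/(100*LBP); trim = net moment / MCT1cm
Step 1 — net trimming moment = 4420 - 4185 = 235 t·m
Step 2 — MCT1cm = 30180 * 191.1 / (100 * 180.6) = 319.3465 t·m/cm
Step 3 — trim = 235 / 319.3465 ≈ 0.73588 cm (5 s.f.)

0.73588 cm


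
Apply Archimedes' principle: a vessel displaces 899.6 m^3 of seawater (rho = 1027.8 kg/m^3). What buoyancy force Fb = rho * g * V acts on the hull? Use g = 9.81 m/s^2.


Formula: Fb = rho * g * V
Substituting: Fb = 1027.8 * 9.81 * 899.6
Intermediate: 1027.8 * 9.81 = 10082.718
Result: Fb = 10082.718 * 899.6 ≈ 9070400 N (5 s.f.)

9070400 N


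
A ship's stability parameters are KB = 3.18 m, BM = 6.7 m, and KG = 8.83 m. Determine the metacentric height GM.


Formula: GM = KB + BM - KG
Step 1 — KM = KB + BM = 3.18 + 6.7 = 9.88 m
Step 2 — GM = KM - KG = 9.88 - 8.83 = 1.05 m

1.05 m


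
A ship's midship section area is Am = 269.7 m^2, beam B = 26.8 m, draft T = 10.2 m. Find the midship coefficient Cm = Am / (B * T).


Formula: Cm = Am / (B * T)
Step 1 — B * T = 26.8 * 10.2 = 273.36 m^2
Step 2 — Cm = 269.7 / 273.36 ≈ 0.98661 (5 s.f.)

0.98661


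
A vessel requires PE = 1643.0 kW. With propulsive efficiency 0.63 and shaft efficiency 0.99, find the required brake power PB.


Formula: PB = PE / (eta_D * eta_S)
Step 1 — combined efficiency = eta_D * eta_S = 0.63 * 0.99 = 0.6237
Step 2 — PB = 1643.0 / 0.6237 ≈ 2634.3 kW (5 s.f.)

2634.3 kW


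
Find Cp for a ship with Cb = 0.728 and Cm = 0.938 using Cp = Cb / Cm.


Formula: Cp = Cb / Cm
Substituting: Cp = 0.728 / 0.938
Result: Cp ≈ 0.77612 (5 s.f.)

0.77612


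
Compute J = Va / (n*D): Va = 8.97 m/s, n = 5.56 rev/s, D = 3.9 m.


Formula: J = Va / (n * D)
Step 1 — n * D = 5.56 * 3.9 = 21.684
Step 2 — J = 8.97 / 21.684 ≈ 0.41367 (5 s.f.)

0.41367


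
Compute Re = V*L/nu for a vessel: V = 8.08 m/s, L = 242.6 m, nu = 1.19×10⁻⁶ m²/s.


Formula: Re = V * L / nu
Step 1 — V * L = 8.08 * 242.6 = 1960.208 m^2/s
Step 2 — Re = 1960.208 / 1.19e-6 = 1.65e+09

1.65e+09


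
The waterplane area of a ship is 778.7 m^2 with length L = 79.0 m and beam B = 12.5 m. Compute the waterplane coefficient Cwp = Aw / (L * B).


Formula: Cwp = Aw / (L * B)
Step 1 — L * B = 79.0 * 12.5 = 987.5 m^2
Step 2 — Cwp = 778.7 / 987.5 ≈ 0.78856 (5 s.f.)

0.78856


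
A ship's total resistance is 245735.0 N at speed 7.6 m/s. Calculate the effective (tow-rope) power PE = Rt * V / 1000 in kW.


Formula: PE = Rt * V / 1000 (kW)
Step 1 — PE (W) = 245735.0 * 7.6 = 1867586.0 W
Step 2 — PE (kW) = 1867586.0 / 1000 ≈ 1867.6 kW (5 s.f.)

1867.6 kW


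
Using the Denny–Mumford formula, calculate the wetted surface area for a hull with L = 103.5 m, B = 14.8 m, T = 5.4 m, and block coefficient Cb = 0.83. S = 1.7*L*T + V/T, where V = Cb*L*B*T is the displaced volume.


Formula: S = 1.7*L*T + V/T with V = Cb*L*B*T, i.e. S = L * (1.7*T + Cb*B)
Step 1 — 1.7*T = 1.7 * 5.4 = 9.18 m
Step 2 — Cb*B = 0.83 * 14.8 = 12.284 m
Step 3 — 1.7*T + Cb*B = 9.18 + 12.284 = 21.464 m
Step 4 — S = 103.5 * 21.464 ≈ 2221.5 m^2 (5 s.f.)

2221.5 m^2


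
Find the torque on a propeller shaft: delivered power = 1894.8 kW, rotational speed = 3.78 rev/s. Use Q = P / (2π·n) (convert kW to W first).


Formula: Q = P_W / (2 * pi * n)
Step 1 — P_W = 1894.8 kW * 1000 = 1894800.0 W
Step 2 — 2 * pi * n = 2 * pi * 3.78 = 23.75044
Step 3 — Q = 1894800.0 / 23.75044 ≈ 79780 N·m (5 s.f.)

79780 N·m


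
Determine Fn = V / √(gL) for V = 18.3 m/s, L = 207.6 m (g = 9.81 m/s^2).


Formula: Fn = V / sqrt(g * L)
Step 1 — g * L = 9.81 * 207.6 = 2036.556
Step 2 — sqrt(g * L) = sqrt(2036.556) = 45.128217
Step 3 — Fn = 18.3 / 45.128217 ≈ 0.40551 (5 s.f.)

0.40551


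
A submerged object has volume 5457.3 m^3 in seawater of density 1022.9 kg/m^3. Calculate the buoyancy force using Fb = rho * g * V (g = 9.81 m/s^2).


Formula: Fb = rho * g * V
Substituting: Fb = 1022.9 * 9.81 * 5457.3
Intermediate: 1022.9 * 9.81 = 10034.649
Result: Fb = 10034.649 * 5457.3 ≈ 54762000 N (5 s.f.)

54762000 N


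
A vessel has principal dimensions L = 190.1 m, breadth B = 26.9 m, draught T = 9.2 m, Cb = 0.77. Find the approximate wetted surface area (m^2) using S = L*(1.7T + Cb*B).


Formula: S = 1.7*L*T + V/T with V = Cb*L*B*T, i.e. S = L * (1.7*T + Cb*B)
Step 1 — 1.7*T = 1.7 * 9.2 = 15.64 m
Step 2 — Cb*B = 0.77 * 26.9 = 20.713 m
Step 3 — 1.7*T + Cb*B = 15.64 + 20.713 = 36.353 m
Step 4 — S = 190.1 * 36.353 ≈ 6910.7 m^2 (5 s.f.)

6910.7 m^2


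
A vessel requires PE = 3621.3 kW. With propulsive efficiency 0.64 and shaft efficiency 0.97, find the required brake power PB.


Formula: PB = PE / (eta_D * eta_S)
Step 1 — combined efficiency = eta_D * eta_S = 0.64 * 0.97 = 0.6208
Step 2 — PB = 3621.3 / 0.6208 ≈ 5833.3 kW (5 s.f.)

5833.3 kW


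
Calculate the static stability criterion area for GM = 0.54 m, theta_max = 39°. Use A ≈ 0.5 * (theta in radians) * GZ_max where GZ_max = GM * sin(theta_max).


Formula: GZ_max = GM * sin(theta); Area = 0.5 * theta_rad * GZ_max
Step 1 — GZ_max = 0.54 * sin(39°) = 0.54 * 0.62932 = 0.339833 m
Step 2 — theta_rad = 39 * pi/180 = 0.680678 rad
Step 3 — Area = 0.5 * 0.680678 * 0.339833 ≈ 0.11566 m·rad (5 s.f.)

0.11566 m·rad


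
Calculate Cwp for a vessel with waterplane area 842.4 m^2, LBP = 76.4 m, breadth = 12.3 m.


Formula: Cwp = Aw / (L * B)
Step 1 — L * B = 76.4 * 12.3 = 939.72 m^2
Step 2 — Cwp = 842.4 / 939.72 ≈ 0.89644 (5 s.f.)

0.89644


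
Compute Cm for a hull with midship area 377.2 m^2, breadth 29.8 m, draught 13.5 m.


Formula: Cm = Am / (B * T)
Step 1 — B * T = 29.8 * 13.5 = 402.3 m^2
Step 2 — Cm = 377.2 / 402.3 ≈ 0.93761 (5 s.f.)

0.93761


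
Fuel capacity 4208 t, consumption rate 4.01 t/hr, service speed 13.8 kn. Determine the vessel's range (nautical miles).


Formula: endurance = fuel / rate; range = endurance * speed
Step 1 — endurance = 4208 / 4.01 = 1049.3766 hours
Step 2 — range = 1049.3766 * 13.8 ≈ 14481 nautical miles (5 s.f.)

14481 NM


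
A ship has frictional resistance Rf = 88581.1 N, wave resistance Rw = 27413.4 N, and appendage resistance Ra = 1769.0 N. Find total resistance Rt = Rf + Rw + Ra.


Formula: Rt = Rf + Rw + Ra
Substituting: Rt = 88581.1 + 27413.4 + 1769.0
Result: Rt = 117763.5 N

117763.5 N


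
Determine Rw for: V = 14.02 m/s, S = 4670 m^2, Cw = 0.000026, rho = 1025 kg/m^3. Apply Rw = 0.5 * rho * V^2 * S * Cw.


Formula: Rw = 0.5 * rho * V^2 * S * Cw
Step 1 — V^2 = 14.02^2 = 196.5604
Step 2 — 0.5 * rho * V^2 = 0.5 * 1025 * 196.5604 = 100737.205
Step 3 — Rw = 100737.205 * 4670 * 0.000026 ≈ 12232 N (5 s.f.)

12232 N


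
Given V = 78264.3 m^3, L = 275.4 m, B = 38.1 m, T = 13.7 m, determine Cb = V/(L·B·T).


Formula: Cb = V / (L * B * T)
Step 1 — L * B * T = 275.4 * 38.1 * 13.7 = 143750.538 m^3
Step 2 — Cb = 78264.3 / 143750.538 ≈ 0.54445 (5 s.f.)

0.54445


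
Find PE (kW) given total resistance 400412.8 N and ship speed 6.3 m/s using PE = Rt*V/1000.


Formula: PE = Rt * V / 1000 (kW)
Step 1 — PE (W) = 400412.8 * 6.3 = 2522600.64 W
Step 2 — PE (kW) = 2522600.64 / 1000 ≈ 2522.6 kW (5 s.f.)

2522.6 kW


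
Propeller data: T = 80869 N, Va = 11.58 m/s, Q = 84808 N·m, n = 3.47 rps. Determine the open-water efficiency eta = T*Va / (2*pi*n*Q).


Formula: eta = T * Va / (2 * pi * n * Q)
Step 1 — numerator = T * Va = 80869 * 11.58 = 936463.02
Step 2 — 2 * pi * n = 2 * pi * 3.47 = 21.802653
Step 3 — denominator = 21.802653 * 84808 = 1849039.4
Step 4 — eta = 936463.02 / 1849039.4 ≈ 0.50646 (5 s.f.)

0.50646


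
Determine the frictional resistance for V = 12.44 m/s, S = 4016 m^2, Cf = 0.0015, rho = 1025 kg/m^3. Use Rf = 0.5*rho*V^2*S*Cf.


Formula: Rf = 0.5 * rho * V^2 * S * Cf
Step 1 — V^2 = 12.44^2 = 154.7536
Step 2 — 0.5 * rho * V^2 = 0.5 * 1025 * 154.7536 = 79311.22
Step 3 — Rf = 79311.22 * 4016 * 0.0015 ≈ 477770 N (5 s.f.)

477770 N


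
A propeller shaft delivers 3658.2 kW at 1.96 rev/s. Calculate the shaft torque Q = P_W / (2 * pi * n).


Formula: Q = P_W / (2 * pi * n)
Step 1 — P_W = 3658.2 kW * 1000 = 3658200.0 W
Step 2 — 2 * pi * n = 2 * pi * 1.96 = 12.315043
Step 3 — Q = 3658200.0 / 12.315043 ≈ 297050 N·m (5 s.f.)

297050 N·m


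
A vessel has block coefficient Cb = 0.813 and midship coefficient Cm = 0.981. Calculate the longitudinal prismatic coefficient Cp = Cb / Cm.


Formula: Cp = Cb / Cm
Substituting: Cp = 0.813 / 0.981
Result: Cp ≈ 0.82875 (5 s.f.)

0.82875


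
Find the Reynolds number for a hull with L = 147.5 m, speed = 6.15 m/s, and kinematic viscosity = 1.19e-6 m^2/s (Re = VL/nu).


Formula: Re = V * L / nu
Step 1 — V * L = 6.15 * 147.5 = 907.125 m^2/s
Step 2 — Re = 907.125 / 1.19e-6 = 7.62e+08

7.62e+08


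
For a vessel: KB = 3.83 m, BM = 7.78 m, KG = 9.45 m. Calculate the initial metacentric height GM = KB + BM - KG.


Formula: GM = KB + BM - KG
Step 1 — KM = KB + BM = 3.83 + 7.78 = 11.61 m
Step 2 — GM = KM - KG = 11.61 - 9.45 = 2.16 m

2.16 m


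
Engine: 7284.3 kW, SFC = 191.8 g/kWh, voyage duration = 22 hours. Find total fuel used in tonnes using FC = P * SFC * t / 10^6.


Formula: FC (tonnes) = P * SFC * t / 1,000,000
Step 1 — P * SFC * t = 7284.3 * 191.8 * 22 = 30736832.28 g
Step 2 — FC (tonnes) = 30736832.28 / 1,000,000 ≈ 30.737 tonnes (5 s.f.)

30.737 tonnes


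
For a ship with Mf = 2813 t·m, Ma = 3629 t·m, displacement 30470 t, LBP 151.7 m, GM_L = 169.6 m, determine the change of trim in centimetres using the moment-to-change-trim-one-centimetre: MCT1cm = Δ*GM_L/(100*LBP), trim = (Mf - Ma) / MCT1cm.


Formula: net trimming moment = Mf - Ma; MCT1cm = Δ*GM_L/(100*LBP); trim = net moment / MCT1cm
Step 1 — net trimming moment = 2813 - 3629 = -816 t·m
Step 2 — MCT1cm = 30470 * 169.6 / (100 * 151.7) = 340.6534 t·m/cm
Step 3 — trim = -816 / 340.6534 ≈ -2.3954 cm (5 s.f.)

-2.3954 cm


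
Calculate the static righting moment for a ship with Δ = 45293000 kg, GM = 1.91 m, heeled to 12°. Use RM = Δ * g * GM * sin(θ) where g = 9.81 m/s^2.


Formula: GZ = GM * sin(theta); RM = disp * g * GZ
Step 1 — GZ = 1.91 * sin(12°) = 1.91 * 0.207912 = 0.397112 m
Step 2 — RM = 45293000 * 9.81 * 0.397112 ≈ 176450000 N·m (5 s.f.)

176450000 N·m


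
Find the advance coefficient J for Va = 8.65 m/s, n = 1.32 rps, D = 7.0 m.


Formula: J = Va / (n * D)
Step 1 — n * D = 1.32 * 7.0 = 9.24
Step 2 — J = 8.65 / 9.24 ≈ 0.93615 (5 s.f.)

0.93615


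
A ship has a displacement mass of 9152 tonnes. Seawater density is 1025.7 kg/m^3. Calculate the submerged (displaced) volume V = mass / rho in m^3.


Formula: V = mass / rho
Step 1 — convert tonnes to kg: 9152 t * 1000 = 9152000 kg
Step 2 — V = 9152000 / 1025.7 ≈ 8922.7 m^3 (5 s.f.)

8922.7 m^3


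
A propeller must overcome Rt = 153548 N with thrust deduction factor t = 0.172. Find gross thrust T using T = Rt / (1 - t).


Formula: T = Rt / (1 - t)
Step 1 — (1 - t) = 1 - 0.172 = 0.828
Step 2 — T = 153548 / 0.828 ≈ 185440 N (5 s.f.)

185440 N


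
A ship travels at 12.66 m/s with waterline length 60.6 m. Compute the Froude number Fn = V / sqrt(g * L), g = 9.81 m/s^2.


Formula: Fn = V / sqrt(g * L)
Step 1 — g * L = 9.81 * 60.6 = 594.486
Step 2 — sqrt(g * L) = sqrt(594.486) = 24.382084
Step 3 — Fn = 12.66 / 24.382084 ≈ 0.51923 (5 s.f.)

0.51923


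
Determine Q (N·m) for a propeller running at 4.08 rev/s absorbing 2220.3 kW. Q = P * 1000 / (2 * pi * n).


Formula: Q = P_W / (2 * pi * n)
Step 1 — P_W = 2220.3 kW * 1000 = 2220300.0 W
Step 2 — 2 * pi * n = 2 * pi * 4.08 = 25.635396
Step 3 — Q = 2220300.0 / 25.635396 ≈ 86611 N·m (5 s.f.)

86611 N·m


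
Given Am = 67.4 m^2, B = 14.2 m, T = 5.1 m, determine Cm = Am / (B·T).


Formula: Cm = Am / (B * T)
Step 1 — B * T = 14.2 * 5.1 = 72.42 m^2
Step 2 — Cm = 67.4 / 72.42 ≈ 0.93068 (5 s.f.)

0.93068


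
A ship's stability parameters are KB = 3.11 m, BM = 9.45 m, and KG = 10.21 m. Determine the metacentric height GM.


Formula: GM = KB + BM - KG
Step 1 — KM = KB + BM = 3.11 + 9.45 = 12.56 m
Step 2 — GM = KM - KG = 12.56 - 10.21 = 2.35 m

2.35 m


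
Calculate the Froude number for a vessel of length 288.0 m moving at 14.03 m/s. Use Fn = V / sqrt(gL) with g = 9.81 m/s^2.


Formula: Fn = V / sqrt(g * L)
Step 1 — g * L = 9.81 * 288.0 = 2825.28
Step 2 — sqrt(g * L) = sqrt(2825.28) = 53.153363
Step 3 — Fn = 14.03 / 53.153363 ≈ 0.26395 (5 s.f.)

0.26395


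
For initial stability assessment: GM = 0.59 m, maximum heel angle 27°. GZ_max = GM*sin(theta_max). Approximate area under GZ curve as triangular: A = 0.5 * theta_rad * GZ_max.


Formula: GZ_max = GM * sin(theta); Area = 0.5 * theta_rad * GZ_max
Step 1 — GZ_max = 0.59 * sin(27°) = 0.59 * 0.45399 = 0.267854 m
Step 2 — theta_rad = 27 * pi/180 = 0.471239 rad
Step 3 — Area = 0.5 * 0.471239 * 0.267854 ≈ 0.063112 m·rad (5 s.f.)

0.063112 m·rad


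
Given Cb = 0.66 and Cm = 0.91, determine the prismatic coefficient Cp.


Formula: Cp = Cb / Cm
Substituting: Cp = 0.66 / 0.91
Result: Cp ≈ 0.72527 (5 s.f.)

0.72527


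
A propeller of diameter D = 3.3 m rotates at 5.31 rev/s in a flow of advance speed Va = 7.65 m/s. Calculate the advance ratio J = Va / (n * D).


Formula: J = Va / (n * D)
Step 1 — n * D = 5.31 * 3.3 = 17.523
Step 2 — J = 7.65 / 17.523 ≈ 0.43657 (5 s.f.)

0.43657


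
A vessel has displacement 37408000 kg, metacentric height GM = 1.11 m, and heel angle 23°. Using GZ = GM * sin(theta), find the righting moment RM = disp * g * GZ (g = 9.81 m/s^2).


Formula: GZ = GM * sin(theta); RM = disp * g * GZ
Step 1 — GZ = 1.11 * sin(23°) = 1.11 * 0.390731 = 0.433711 m
Step 2 — RM = 37408000 * 9.81 * 0.433711 ≈ 159160000 N·m (5 s.f.)

159160000 N·m


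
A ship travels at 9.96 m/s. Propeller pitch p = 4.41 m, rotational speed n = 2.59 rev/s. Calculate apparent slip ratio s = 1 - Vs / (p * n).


Formula: s = 1 - Vs / (p * n)
Step 1 — p * n = 4.41 * 2.59 = 11.4219
Step 2 — Vs / (p*n) = 9.96 / 11.4219 = 0.872009 (6 d.p.)
Step 3 — s = 1 - 0.872009 = 0.127991

0.127991


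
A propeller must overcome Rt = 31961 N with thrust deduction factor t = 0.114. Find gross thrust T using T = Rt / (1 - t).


Formula: T = Rt / (1 - t)
Step 1 — (1 - t) = 1 - 0.114 = 0.886
Step 2 — T = 31961 / 0.886 ≈ 36073 N (5 s.f.)

36073 N


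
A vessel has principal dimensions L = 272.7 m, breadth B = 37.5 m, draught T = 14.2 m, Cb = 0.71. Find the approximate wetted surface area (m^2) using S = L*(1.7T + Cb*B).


Formula: S = 1.7*L*T + V/T with V = Cb*L*B*T, i.e. S = L * (1.7*T + Cb*B)
Step 1 — 1.7*T = 1.7 * 14.2 = 24.14 m
Step 2 — Cb*B = 0.71 * 37.5 = 26.625 m
Step 3 — 1.7*T + Cb*B = 24.14 + 26.625 = 50.765 m
Step 4 — S = 272.7 * 50.765 ≈ 13844 m^2 (5 s.f.)

13844 m^2


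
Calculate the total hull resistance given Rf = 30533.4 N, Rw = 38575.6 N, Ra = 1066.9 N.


Formula: Rt = Rf + Rw + Ra
Substituting: Rt = 30533.4 + 38575.6 + 1066.9
Result: Rt = 70175.9 N

70175.9 N


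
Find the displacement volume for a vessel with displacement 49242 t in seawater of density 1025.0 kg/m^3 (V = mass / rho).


Formula: V = mass / rho
Step 1 — convert tonnes to kg: 49242 t * 1000 = 49242000 kg
Step 2 — V = 49242000 / 1025.0 ≈ 48041 m^3 (5 s.f.)

48041 m^3


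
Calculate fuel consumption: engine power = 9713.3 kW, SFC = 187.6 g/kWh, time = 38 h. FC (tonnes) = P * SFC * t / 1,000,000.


Formula: FC (tonnes) = P * SFC * t / 1,000,000
Step 1 — P * SFC * t = 9713.3 * 187.6 * 38 = 69244173.04 g
Step 2 — FC (tonnes) = 69244173.04 / 1,000,000 ≈ 69.244 tonnes (5 s.f.)

69.244 tonnes


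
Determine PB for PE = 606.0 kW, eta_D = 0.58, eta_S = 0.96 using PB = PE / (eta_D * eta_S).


Formula: PB = PE / (eta_D * eta_S)
Step 1 — combined efficiency = eta_D * eta_S = 0.58 * 0.96 = 0.5568
Step 2 — PB = 606.0 / 0.5568 ≈ 1088.4 kW (5 s.f.)

1088.4 kW


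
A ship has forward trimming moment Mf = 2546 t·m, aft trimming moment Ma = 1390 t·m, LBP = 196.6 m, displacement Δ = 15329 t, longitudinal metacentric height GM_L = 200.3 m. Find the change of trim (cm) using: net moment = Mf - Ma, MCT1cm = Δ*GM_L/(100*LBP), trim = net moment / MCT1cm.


Formula: net trimming moment = Mf - Ma; MCT1cm = Δ*GM_L/(100*LBP); trim = net moment / MCT1cm
Step 1 — net trimming moment = 2546 - 1390 = 1156 t·m
Step 2 — MCT1cm = 15329 * 200.3 / (100 * 196.6) = 156.1749 t·m/cm
Step 3 — trim = 1156 / 156.1749 ≈ 7.4020 cm (5 s.f.)

7.4020 cm


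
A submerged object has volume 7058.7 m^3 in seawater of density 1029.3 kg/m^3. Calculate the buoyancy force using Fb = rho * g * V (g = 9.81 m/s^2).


Formula: Fb = rho * g * V
Substituting: Fb = 1029.3 * 9.81 * 7058.7
Intermediate: 1029.3 * 9.81 = 10097.433
Result: Fb = 10097.433 * 7058.7 ≈ 71275000 N (5 s.f.)

71275000 N


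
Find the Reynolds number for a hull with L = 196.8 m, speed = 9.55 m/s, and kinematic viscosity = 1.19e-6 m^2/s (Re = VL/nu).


Formula: Re = V * L / nu
Step 1 — V * L = 9.55 * 196.8 = 1879.44 m^2/s
Step 2 — Re = 1879.44 / 1.19e-6 = 1.58e+09

1.58e+09


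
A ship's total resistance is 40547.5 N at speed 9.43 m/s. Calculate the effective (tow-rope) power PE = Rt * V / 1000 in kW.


Formula: PE = Rt * V / 1000 (kW)
Step 1 — PE (W) = 40547.5 * 9.43 = 382362.925 W
Step 2 — PE (kW) = 382362.925 / 1000 ≈ 382.36 kW (5 s.f.)

382.36 kW


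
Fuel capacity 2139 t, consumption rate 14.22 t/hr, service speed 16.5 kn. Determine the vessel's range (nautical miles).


Formula: endurance = fuel / rate; range = endurance * speed
Step 1 — endurance = 2139 / 14.22 = 150.4219 hours
Step 2 — range = 150.4219 * 16.5 ≈ 2482.0 nautical miles (5 s.f.)

2482.0 NM


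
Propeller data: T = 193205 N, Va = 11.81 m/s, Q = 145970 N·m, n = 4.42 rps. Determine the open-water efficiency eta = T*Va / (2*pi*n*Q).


Formula: eta = T * Va / (2 * pi * n * Q)
Step 1 — numerator = T * Va = 193205 * 11.81 = 2281751.05
Step 2 — 2 * pi * n = 2 * pi * 4.42 = 27.771679
Step 3 — denominator = 27.771679 * 145970 = 4053831.98
Step 4 — eta = 2281751.05 / 4053831.98 ≈ 0.56286 (5 s.f.)

0.56286


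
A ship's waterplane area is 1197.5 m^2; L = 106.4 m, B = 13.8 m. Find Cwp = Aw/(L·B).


Formula: Cwp = Aw / (L * B)
Step 1 — L * B = 106.4 * 13.8 = 1468.32 m^2
Step 2 — Cwp = 1197.5 / 1468.32 ≈ 0.81556 (5 s.f.)

0.81556


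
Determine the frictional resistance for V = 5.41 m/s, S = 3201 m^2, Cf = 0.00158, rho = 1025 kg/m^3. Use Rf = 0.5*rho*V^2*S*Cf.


Formula: Rf = 0.5 * rho * V^2 * S * Cf
Step 1 — V^2 = 5.41^2 = 29.2681
Step 2 — 0.5 * rho * V^2 = 0.5 * 1025 * 29.2681 = 14999.90125
Step 3 — Rf = 14999.90125 * 3201 * 0.00158 ≈ 75863 N (5 s.f.)

75863 N


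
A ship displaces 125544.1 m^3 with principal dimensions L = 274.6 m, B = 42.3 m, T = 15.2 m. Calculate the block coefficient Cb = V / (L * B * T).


Formula: Cb = V / (L * B * T)
Step 1 — L * B * T = 274.6 * 42.3 * 15.2 = 176556.816 m^3
Step 2 — Cb = 125544.1 / 176556.816 ≈ 0.71107 (5 s.f.)

0.71107


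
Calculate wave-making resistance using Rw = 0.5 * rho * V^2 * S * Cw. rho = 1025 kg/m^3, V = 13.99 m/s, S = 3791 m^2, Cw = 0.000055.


Formula: Rw = 0.5 * rho * V^2 * S * Cw
Step 1 — V^2 = 13.99^2 = 195.7201
Step 2 — 0.5 * rho * V^2 = 0.5 * 1025 * 195.7201 = 100306.55125
Step 3 — Rw = 100306.55125 * 3791 * 0.000055 ≈ 20914 N (5 s.f.)

20914 N


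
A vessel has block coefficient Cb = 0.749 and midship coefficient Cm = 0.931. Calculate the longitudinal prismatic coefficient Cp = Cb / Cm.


Formula: Cp = Cb / Cm
Substituting: Cp = 0.749 / 0.931
Result: Cp ≈ 0.80451 (5 s.f.)

0.80451


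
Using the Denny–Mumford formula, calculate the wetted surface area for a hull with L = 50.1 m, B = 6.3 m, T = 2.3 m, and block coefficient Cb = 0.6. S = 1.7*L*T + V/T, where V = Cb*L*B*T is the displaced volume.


Formula: S = 1.7*L*T + V/T with V = Cb*L*B*T, i.e. S = L * (1.7*T + Cb*B)
Step 1 — 1.7*T = 1.7 * 2.3 = 3.91 m
Step 2 — Cb*B = 0.6 * 6.3 = 3.78 m
Step 3 — 1.7*T + Cb*B = 3.91 + 3.78 = 7.69 m
Step 4 — S = 50.1 * 7.69 ≈ 385.27 m^2 (5 s.f.)

385.27 m^2
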